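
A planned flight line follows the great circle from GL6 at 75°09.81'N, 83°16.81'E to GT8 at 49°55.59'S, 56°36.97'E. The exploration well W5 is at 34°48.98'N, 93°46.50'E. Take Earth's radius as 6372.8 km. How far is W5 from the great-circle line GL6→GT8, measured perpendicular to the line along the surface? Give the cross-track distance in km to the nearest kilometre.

GL6: φ = +75.16350°, λ = +83.28017°
GT8: φ = -49.92650°, λ = +56.61617°
W5: φ = +34.81633°, λ = +93.77500°
δ₁₃ = central angle GL6→W5 = 0.709606 rad  (haversine)
θ₁₃ = bearing GL6→W5 = 166.731°,  θ₁₂ = bearing GL6→GT8 = 201.014°
dₓₜ = R·arcsin(sin δ₁₃ · sin(θ₁₃ − θ₁₂)) = 6372.8·arcsin(0.65153·sin(-34.282°)) = -2394.721 km
|dₓₜ| = 2394.721 km

2395 km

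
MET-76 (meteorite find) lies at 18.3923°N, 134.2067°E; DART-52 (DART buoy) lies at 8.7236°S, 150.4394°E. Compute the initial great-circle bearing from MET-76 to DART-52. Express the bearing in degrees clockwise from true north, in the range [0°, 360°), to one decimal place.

Δλ = 16.2327°
y = sin Δλ · cos φ₂ = 0.276305
x = cos φ₁ sin φ₂ − sin φ₁ cos φ₂ cos Δλ = -0.443359
θ = atan2(y, x) = 148.0685° → 148.0685° (mod 360°)

148.1°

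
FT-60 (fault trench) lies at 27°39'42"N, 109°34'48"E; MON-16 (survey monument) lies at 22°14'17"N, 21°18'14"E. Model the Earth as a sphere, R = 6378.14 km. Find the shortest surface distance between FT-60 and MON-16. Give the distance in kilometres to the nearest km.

8732 km

FT-60: φ = +27.66167°, λ = +109.58000°
MON-16: φ = +22.23806°, λ = +21.30389°
Δφ = -5.4236°,  Δλ = -88.2761°
a = sin²(Δφ/2) + cos φ₁ cos φ₂ sin²(Δλ/2) = 0.399820
c = 2·arcsin(√a) = 1.369070 rad = 78.4419°
d = R·c = 6378.14 × 1.369070 = 8732.1 km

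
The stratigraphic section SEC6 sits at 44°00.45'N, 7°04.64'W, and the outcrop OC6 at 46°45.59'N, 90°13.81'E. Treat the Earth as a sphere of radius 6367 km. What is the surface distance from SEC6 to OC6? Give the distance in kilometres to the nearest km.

7076 km

SEC6: φ = +44.00750°, λ = -7.07733°
OC6: φ = +46.75983°, λ = +90.23017°
Δφ = 2.7523°,  Δλ = 97.3075°
a = sin²(Δφ/2) + cos φ₁ cos φ₂ sin²(Δλ/2) = 0.278276
c = 2·arcsin(√a) = 1.111355 rad = 63.6760°
d = R·c = 6367 × 1.111355 = 7076.0 km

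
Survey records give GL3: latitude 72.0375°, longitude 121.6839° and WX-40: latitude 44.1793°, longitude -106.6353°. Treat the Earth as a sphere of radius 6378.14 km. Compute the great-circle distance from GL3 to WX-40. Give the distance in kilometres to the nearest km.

6562 km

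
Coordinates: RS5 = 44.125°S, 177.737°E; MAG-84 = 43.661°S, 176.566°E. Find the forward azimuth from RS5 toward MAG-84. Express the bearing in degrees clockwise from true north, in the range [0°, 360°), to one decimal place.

Δλ = -1.1710°
y = sin Δλ · cos φ₂ = -0.014784
x = cos φ₁ sin φ₂ − sin φ₁ cos φ₂ cos Δλ = 0.007993
θ = atan2(y, x) = -61.6026° → 298.3974° (mod 360°)

298.4°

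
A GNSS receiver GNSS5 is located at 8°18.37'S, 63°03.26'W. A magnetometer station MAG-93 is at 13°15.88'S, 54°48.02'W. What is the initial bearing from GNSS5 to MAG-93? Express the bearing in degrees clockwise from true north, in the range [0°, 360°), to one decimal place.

GNSS5: φ = -8.30617°, λ = -63.05433°
MAG-93: φ = -13.26467°, λ = -54.80033°
Δλ = 8.2540°
y = sin Δλ · cos φ₂ = 0.139732
x = cos φ₁ sin φ₂ − sin φ₁ cos φ₂ cos Δλ = -0.087891
θ = atan2(y, x) = 122.1698° → 122.1698° (mod 360°)

122.2°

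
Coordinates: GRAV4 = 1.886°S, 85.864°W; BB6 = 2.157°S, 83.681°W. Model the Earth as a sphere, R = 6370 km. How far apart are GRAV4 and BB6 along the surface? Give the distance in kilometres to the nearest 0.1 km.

244.4 km

Δφ = -0.2710°,  Δλ = 2.1830°
a = sin²(Δφ/2) + cos φ₁ cos φ₂ sin²(Δλ/2) = 0.000368
c = 2·arcsin(√a) = 0.038369 rad = 2.1984°
d = R·c = 6370 × 0.038369 = 244.4 km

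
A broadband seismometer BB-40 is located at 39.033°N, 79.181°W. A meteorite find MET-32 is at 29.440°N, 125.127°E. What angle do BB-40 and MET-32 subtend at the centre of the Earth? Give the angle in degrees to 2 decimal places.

107.88°

Δφ = -9.5930°,  Δλ = -155.6920°
a = sin²(Δφ/2) + cos φ₁ cos φ₂ sin²(Δλ/2) = 0.653484
c = 2·arcsin(√a) = 1.882801 rad = 107.8765°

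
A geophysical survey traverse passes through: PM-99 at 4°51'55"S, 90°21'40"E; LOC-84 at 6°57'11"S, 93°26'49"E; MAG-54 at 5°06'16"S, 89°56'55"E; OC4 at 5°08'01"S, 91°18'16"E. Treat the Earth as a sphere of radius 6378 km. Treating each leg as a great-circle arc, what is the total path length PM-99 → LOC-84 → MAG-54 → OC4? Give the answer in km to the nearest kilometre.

1002 km

PM-99: φ = -4.86528°, λ = +90.36111°
LOC-84: φ = -6.95306°, λ = +93.44694°
MAG-54: φ = -5.10444°, λ = +89.94861°
OC4: φ = -5.13361°, λ = +91.30444°
PM-99→LOC-84: c = 0.064787 rad, d = 413.21 km
LOC-84→MAG-54: c = 0.068757 rad, d = 438.53 km
MAG-54→OC4: c = 0.023575 rad, d = 150.36 km
Total = 413.21 + 438.53 + 150.36 = 1002.11 km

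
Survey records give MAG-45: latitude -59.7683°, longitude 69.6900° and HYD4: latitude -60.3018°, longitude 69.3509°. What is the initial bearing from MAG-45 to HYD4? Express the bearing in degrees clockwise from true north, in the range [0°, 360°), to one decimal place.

Δλ = -0.3391°
y = sin Δλ · cos φ₂ = -0.002932
x = cos φ₁ sin φ₂ − sin φ₁ cos φ₂ cos Δλ = -0.009319
θ = atan2(y, x) = -162.5337° → 197.4663° (mod 360°)

197.5°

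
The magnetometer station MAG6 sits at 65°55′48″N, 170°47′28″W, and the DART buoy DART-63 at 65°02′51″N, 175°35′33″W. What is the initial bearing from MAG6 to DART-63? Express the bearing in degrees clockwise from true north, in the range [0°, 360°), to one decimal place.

248.3°

MAG6: φ = +65.93000°, λ = -170.79111°
DART-63: φ = +65.04750°, λ = -175.59250°
Δλ = -4.8014°
y = sin Δλ · cos φ₂ = -0.035311
x = cos φ₁ sin φ₂ − sin φ₁ cos φ₂ cos Δλ = -0.014050
θ = atan2(y, x) = -111.6976° → 248.3024° (mod 360°)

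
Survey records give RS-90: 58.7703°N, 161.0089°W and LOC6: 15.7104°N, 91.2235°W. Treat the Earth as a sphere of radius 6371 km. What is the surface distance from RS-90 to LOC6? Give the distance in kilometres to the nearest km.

Δφ = -43.0599°,  Δλ = 69.7854°
a = sin²(Δφ/2) + cos φ₁ cos φ₂ sin²(Δλ/2) = 0.298002
c = 2·arcsin(√a) = 1.154914 rad = 66.1717°
d = R·c = 6371 × 1.154914 = 7358.0 km

7358 km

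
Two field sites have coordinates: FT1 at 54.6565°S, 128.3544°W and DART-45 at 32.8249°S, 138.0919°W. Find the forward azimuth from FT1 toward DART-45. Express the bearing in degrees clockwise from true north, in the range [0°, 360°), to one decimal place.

Δλ = -9.7375°
y = sin Δλ · cos φ₂ = -0.142129
x = cos φ₁ sin φ₂ − sin φ₁ cos φ₂ cos Δλ = 0.362004
θ = atan2(y, x) = -21.4358° → 338.5642° (mod 360°)

338.6°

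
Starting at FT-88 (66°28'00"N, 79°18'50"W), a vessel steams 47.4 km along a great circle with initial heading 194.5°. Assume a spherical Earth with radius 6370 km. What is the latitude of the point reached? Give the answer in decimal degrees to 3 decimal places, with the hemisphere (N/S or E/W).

FT-88: φ = +66.46667°, λ = -79.31389°
δ = d/R = 47.4/6370 = 0.007441 rad
φ₂ = arcsin(sin φ₁ cos δ + cos φ₁ sin δ cos θ)
   = arcsin(0.91683·0.99997 + 0.39928·0.00744·-0.96815) = 66.05368°
λ₂ = λ₁ + atan2(sin θ sin δ cos φ₁, cos δ − sin φ₁ sin φ₂) = -79.57689°

66.054°N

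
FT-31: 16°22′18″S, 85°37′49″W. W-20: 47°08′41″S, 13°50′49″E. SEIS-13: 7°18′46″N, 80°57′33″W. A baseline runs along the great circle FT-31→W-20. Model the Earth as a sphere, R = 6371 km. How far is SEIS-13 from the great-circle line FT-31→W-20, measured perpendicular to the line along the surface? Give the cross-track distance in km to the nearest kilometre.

2142 km

FT-31: φ = -16.37167°, λ = -85.63028°
W-20: φ = -47.14472°, λ = +13.84694°
SEIS-13: φ = +7.31278°, λ = -80.95917°
δ₁₃ = central angle FT-31→SEIS-13 = 0.421171 rad  (haversine)
θ₁₃ = bearing FT-31→SEIS-13 = 11.395°,  θ₁₂ = bearing FT-31→W-20 = 137.609°
dₓₜ = R·arcsin(sin δ₁₃ · sin(θ₁₃ − θ₁₂)) = 6371·arcsin(0.40883·sin(-126.214°)) = -2141.587 km
|dₓₜ| = 2141.587 km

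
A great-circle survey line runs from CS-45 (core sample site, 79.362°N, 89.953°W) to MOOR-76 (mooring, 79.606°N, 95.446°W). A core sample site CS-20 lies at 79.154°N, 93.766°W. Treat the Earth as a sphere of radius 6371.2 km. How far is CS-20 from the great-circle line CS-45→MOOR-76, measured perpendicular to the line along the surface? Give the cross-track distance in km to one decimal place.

δ₁₃ = central angle CS-45→CS-20 = 0.012922 rad  (haversine)
θ₁₃ = bearing CS-45→CS-20 = 255.566°,  θ₁₂ = bearing CS-45→MOOR-76 = 286.369°
dₓₜ = R·arcsin(sin δ₁₃ · sin(θ₁₃ − θ₁₂)) = 6371.2·arcsin(0.01292·sin(-30.804°)) = -42.158 km
|dₓₜ| = 42.158 km

42.2 km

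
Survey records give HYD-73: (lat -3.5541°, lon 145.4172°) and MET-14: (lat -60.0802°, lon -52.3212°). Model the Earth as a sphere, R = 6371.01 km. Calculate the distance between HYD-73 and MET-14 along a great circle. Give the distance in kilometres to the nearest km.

Δφ = -56.5261°,  Δλ = 162.2616°
a = sin²(Δφ/2) + cos φ₁ cos φ₂ sin²(Δλ/2) = 0.710215
c = 2·arcsin(√a) = 2.004717 rad = 114.8618°
d = R·c = 6371.01 × 2.004717 = 12772.1 km

12772 km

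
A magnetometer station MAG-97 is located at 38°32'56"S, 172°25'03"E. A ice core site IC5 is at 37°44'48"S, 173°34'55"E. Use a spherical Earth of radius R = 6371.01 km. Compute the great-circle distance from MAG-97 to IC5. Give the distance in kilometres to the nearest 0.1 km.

MAG-97: φ = -38.54889°, λ = +172.41750°
IC5: φ = -37.74667°, λ = +173.58194°
Δφ = 0.8022°,  Δλ = 1.1644°
a = sin²(Δφ/2) + cos φ₁ cos φ₂ sin²(Δλ/2) = 0.000113
c = 2·arcsin(√a) = 0.021248 rad = 1.2174°
d = R·c = 6371.01 × 0.021248 = 135.4 km

135.4 km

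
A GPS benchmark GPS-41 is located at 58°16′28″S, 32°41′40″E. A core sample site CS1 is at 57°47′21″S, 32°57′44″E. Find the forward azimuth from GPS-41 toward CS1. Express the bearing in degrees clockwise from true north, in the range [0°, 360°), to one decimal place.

16.4°

GPS-41: φ = -58.27444°, λ = +32.69444°
CS1: φ = -57.78917°, λ = +32.96222°
Δλ = 0.2678°
y = sin Δλ · cos φ₂ = 0.002491
x = cos φ₁ sin φ₂ − sin φ₁ cos φ₂ cos Δλ = 0.008465
θ = atan2(y, x) = 16.3994° → 16.3994° (mod 360°)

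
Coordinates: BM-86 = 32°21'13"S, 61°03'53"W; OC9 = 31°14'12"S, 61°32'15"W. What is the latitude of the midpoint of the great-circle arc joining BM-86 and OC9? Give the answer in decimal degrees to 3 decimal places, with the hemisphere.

31.795°S

BM-86: φ = -32.35361°, λ = -61.06472°
OC9: φ = -31.23667°, λ = -61.53750°
Bx = cos φ₂ cos Δλ = 0.855003,  By = cos φ₂ sin Δλ = -0.007055
φₘ = atan2(sin φ₁ + sin φ₂, √((cos φ₁ + Bx)² + By²)) = -31.79536°
λₘ = λ₁ + atan2(By, cos φ₁ + Bx) = -61.30254°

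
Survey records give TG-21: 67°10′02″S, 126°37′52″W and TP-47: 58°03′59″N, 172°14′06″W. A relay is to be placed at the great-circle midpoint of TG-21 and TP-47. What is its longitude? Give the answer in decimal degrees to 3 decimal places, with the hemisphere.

TG-21: φ = -67.16722°, λ = -126.63111°
TP-47: φ = +58.06639°, λ = -172.23500°
Bx = cos φ₂ cos Δλ = 0.370052,  By = cos φ₂ sin Δλ = -0.377936
φₘ = atan2(sin φ₁ + sin φ₂, √((cos φ₁ + Bx)² + By²)) = -4.92414°
λₘ = λ₁ + atan2(By, cos φ₁ + Bx) = -153.12891°

153.129°W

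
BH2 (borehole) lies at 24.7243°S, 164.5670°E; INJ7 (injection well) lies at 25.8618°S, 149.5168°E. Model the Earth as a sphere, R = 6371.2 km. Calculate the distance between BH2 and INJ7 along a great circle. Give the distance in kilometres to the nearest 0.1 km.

1517.6 km

Δφ = -1.1375°,  Δλ = -15.0502°
a = sin²(Δφ/2) + cos φ₁ cos φ₂ sin²(Δλ/2) = 0.014117
c = 2·arcsin(√a) = 0.238191 rad = 13.6473°
d = R·c = 6371.2 × 0.238191 = 1517.6 km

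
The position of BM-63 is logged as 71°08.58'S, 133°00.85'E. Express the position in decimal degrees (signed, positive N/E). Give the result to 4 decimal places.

-71.1430°, +133.0142°

lat: 71.1430° S → -71.1430°
lon: 133.0142° E → +133.0142°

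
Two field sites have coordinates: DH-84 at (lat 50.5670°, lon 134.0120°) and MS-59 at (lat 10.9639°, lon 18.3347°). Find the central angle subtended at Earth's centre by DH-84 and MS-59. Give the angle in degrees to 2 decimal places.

Δφ = -39.6031°,  Δλ = -115.6773°
a = sin²(Δφ/2) + cos φ₁ cos φ₂ sin²(Δλ/2) = 0.561651
c = 2·arcsin(√a) = 1.694413 rad = 97.0827°

97.08°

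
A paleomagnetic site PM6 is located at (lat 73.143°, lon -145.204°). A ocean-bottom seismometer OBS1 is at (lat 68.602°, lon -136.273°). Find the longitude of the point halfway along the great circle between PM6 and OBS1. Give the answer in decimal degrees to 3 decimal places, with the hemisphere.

Bx = cos φ₂ cos Δλ = 0.360421,  By = cos φ₂ sin Δλ = 0.056640
φₘ = atan2(sin φ₁ + sin φ₂, √((cos φ₁ + Bx)² + By²)) = 70.92566°
λₘ = λ₁ + atan2(By, cos φ₁ + Bx) = -140.22698°

140.227°W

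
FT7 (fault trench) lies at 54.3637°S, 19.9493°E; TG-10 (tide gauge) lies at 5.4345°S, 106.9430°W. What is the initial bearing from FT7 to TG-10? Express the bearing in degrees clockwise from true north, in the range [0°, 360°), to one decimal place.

Δλ = -126.8923°
y = sin Δλ · cos φ₂ = -0.796170
x = cos φ₁ sin φ₂ − sin φ₁ cos φ₂ cos Δλ = -0.540881
θ = atan2(y, x) = -124.1903° → 235.8097° (mod 360°)

235.8°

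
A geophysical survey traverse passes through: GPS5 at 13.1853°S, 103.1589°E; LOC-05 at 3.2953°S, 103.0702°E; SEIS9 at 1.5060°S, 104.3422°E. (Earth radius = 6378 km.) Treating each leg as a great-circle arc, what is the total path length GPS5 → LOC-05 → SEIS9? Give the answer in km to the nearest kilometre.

1345 km

GPS5→LOC-05: c = 0.172620 rad, d = 1100.97 km
LOC-05→SEIS9: c = 0.038304 rad, d = 244.31 km
Total = 1100.97 + 244.31 = 1345.27 km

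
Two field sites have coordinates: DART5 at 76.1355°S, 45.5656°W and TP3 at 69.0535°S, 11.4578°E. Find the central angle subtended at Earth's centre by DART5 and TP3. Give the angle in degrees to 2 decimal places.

17.57°

Δφ = 7.0820°,  Δλ = 57.0234°
a = sin²(Δφ/2) + cos φ₁ cos φ₂ sin²(Δλ/2) = 0.023334
c = 2·arcsin(√a) = 0.306708 rad = 17.5731°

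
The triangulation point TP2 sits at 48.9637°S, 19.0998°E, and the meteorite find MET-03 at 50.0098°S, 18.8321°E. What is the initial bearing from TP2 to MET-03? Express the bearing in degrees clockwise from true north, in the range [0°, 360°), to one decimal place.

189.3°

Δλ = -0.2677°
y = sin Δλ · cos φ₂ = -0.003003
x = cos φ₁ sin φ₂ − sin φ₁ cos φ₂ cos Δλ = -0.018262
θ = atan2(y, x) = -170.6630° → 189.3370° (mod 360°)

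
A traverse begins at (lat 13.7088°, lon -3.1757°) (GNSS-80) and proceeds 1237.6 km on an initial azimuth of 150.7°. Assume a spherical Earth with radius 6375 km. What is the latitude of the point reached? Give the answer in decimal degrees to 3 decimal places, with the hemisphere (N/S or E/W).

3.962°N

δ = d/R = 1237.6/6375 = 0.194133 rad
φ₂ = arcsin(sin φ₁ cos δ + cos φ₁ sin δ cos θ)
   = arcsin(0.23699·0.98122 + 0.97151·0.19292·-0.87207) = 3.96183°
λ₂ = λ₁ + atan2(sin θ sin δ cos φ₁, cos δ − sin φ₁ sin φ₂) = 2.25467°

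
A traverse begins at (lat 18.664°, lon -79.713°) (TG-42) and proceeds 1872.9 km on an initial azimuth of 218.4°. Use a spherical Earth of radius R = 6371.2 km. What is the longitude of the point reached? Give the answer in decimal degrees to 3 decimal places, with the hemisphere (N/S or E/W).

90.125°W

δ = d/R = 1872.9/6371.2 = 0.293963 rad
φ₂ = arcsin(sin φ₁ cos δ + cos φ₁ sin δ cos θ)
   = arcsin(0.32002·0.95710 + 0.94741·0.28975·-0.78369) = 5.23022°
λ₂ = λ₁ + atan2(sin θ sin δ cos φ₁, cos δ − sin φ₁ sin φ₂) = -90.12521°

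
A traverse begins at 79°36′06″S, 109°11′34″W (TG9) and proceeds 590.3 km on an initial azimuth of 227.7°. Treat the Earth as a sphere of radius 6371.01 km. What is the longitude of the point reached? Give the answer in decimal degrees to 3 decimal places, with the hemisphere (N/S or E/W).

139.205°W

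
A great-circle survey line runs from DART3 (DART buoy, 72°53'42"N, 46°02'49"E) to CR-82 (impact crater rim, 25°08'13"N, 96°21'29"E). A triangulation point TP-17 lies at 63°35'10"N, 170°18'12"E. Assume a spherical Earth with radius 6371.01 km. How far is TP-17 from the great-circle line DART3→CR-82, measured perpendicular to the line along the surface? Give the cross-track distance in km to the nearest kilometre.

DART3: φ = +72.89500°, λ = +46.04694°
CR-82: φ = +25.13694°, λ = +96.35806°
TP-17: φ = +63.58611°, λ = +170.30333°
δ₁₃ = central angle DART3→TP-17 = 0.672385 rad  (haversine)
θ₁₃ = bearing DART3→TP-17 = 36.180°,  θ₁₂ = bearing DART3→CR-82 = 121.543°
dₓₜ = R·arcsin(sin δ₁₃ · sin(θ₁₃ − θ₁₂)) = 6371.01·arcsin(0.62285·sin(-85.363°)) = -4267.187 km
|dₓₜ| = 4267.187 km

4267 km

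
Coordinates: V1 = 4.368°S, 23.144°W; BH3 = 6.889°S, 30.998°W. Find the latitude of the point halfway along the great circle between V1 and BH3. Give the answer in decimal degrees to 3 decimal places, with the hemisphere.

5.642°S

Bx = cos φ₂ cos Δλ = 0.983468,  By = cos φ₂ sin Δλ = -0.135663
φₘ = atan2(sin φ₁ + sin φ₂, √((cos φ₁ + Bx)² + By²)) = -5.64166°
λₘ = λ₁ + atan2(By, cos φ₁ + Bx) = -27.06247°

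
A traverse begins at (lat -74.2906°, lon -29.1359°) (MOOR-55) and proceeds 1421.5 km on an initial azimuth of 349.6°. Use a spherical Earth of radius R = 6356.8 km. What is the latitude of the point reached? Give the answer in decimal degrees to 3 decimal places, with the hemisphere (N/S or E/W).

δ = d/R = 1421.5/6356.8 = 0.223619 rad
φ₂ = arcsin(sin φ₁ cos δ + cos φ₁ sin δ cos θ)
   = arcsin(-0.96265·0.97510 + 0.27076·0.22176·0.98357) = -61.59678°
λ₂ = λ₁ + atan2(sin θ sin δ cos φ₁, cos δ − sin φ₁ sin φ₂) = -33.96352°

61.597°S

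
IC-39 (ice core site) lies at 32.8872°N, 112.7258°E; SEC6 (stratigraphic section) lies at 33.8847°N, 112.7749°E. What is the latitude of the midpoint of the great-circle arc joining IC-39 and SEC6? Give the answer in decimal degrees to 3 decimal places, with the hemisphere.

33.386°N

Bx = cos φ₂ cos Δλ = 0.830161,  By = cos φ₂ sin Δλ = 0.000711
φₘ = atan2(sin φ₁ + sin φ₂, √((cos φ₁ + Bx)² + By²)) = 33.38595°
λₘ = λ₁ + atan2(By, cos φ₁ + Bx) = 112.75021°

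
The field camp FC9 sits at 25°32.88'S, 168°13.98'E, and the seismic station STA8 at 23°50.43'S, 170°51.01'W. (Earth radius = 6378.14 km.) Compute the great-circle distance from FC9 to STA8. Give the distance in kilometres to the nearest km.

2122 km

FC9: φ = -25.54800°, λ = +168.23300°
STA8: φ = -23.84050°, λ = -170.85017°
Δφ = 1.7075°,  Δλ = 20.9168°
a = sin²(Δφ/2) + cos φ₁ cos φ₂ sin²(Δλ/2) = 0.027414
c = 2·arcsin(√a) = 0.332675 rad = 19.0609°
d = R·c = 6378.14 × 0.332675 = 2121.8 km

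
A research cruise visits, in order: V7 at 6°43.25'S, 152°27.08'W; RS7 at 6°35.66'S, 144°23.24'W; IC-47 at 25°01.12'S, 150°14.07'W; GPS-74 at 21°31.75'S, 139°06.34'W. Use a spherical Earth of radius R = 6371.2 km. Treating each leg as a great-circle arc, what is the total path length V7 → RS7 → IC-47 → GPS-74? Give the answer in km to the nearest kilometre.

4233 km

V7: φ = -6.72083°, λ = -152.45133°
RS7: φ = -6.59433°, λ = -144.38733°
IC-47: φ = -25.01867°, λ = -150.23450°
GPS-74: φ = -21.52917°, λ = -139.10567°
V7→RS7: c = 0.139810 rad, d = 890.76 km
RS7→IC-47: c = 0.336069 rad, d = 2141.16 km
IC-47→GPS-74: c = 0.188455 rad, d = 1200.68 km
Total = 890.76 + 2141.16 + 1200.68 = 4232.60 km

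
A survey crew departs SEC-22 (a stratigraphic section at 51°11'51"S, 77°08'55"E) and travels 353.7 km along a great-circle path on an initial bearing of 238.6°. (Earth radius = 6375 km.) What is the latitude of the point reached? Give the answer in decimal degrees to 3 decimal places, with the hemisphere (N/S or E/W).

52.770°S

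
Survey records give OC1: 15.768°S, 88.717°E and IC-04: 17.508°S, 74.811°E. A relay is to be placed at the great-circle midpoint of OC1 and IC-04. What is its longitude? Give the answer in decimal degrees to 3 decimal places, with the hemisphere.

Bx = cos φ₂ cos Δλ = 0.925724,  By = cos φ₂ sin Δλ = -0.229196
φₘ = atan2(sin φ₁ + sin φ₂, √((cos φ₁ + Bx)² + By²)) = -16.75438°
λₘ = λ₁ + atan2(By, cos φ₁ + Bx) = 81.79571°

81.796°E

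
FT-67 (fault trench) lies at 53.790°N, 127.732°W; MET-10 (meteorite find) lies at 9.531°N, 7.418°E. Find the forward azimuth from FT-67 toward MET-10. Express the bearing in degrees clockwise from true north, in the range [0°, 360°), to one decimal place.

46.4°

Δλ = 135.1500°
y = sin Δλ · cos φ₂ = 0.695518
x = cos φ₁ sin φ₂ − sin φ₁ cos φ₂ cos Δλ = 0.661946
θ = atan2(y, x) = 46.4167° → 46.4167° (mod 360°)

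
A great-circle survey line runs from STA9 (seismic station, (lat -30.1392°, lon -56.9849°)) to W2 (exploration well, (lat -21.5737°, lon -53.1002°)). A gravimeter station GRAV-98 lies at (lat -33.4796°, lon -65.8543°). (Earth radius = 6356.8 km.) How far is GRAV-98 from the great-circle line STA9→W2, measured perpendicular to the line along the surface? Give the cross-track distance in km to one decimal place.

595.3 km

δ₁₃ = central angle STA9→GRAV-98 = 0.143820 rad  (haversine)
θ₁₃ = bearing STA9→GRAV-98 = 243.801°,  θ₁₂ = bearing STA9→W2 = 23.078°
dₓₜ = R·arcsin(sin δ₁₃ · sin(θ₁₃ − θ₁₂)) = 6356.8·arcsin(0.14333·sin(220.724°)) = -595.274 km
|dₓₜ| = 595.274 km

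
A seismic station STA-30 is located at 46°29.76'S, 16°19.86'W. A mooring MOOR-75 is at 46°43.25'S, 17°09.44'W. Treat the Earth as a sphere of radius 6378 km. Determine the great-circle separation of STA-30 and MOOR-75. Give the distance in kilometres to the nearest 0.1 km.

68.0 km

STA-30: φ = -46.49600°, λ = -16.33100°
MOOR-75: φ = -46.72083°, λ = -17.15733°
Δφ = -0.2248°,  Δλ = -0.8263°
a = sin²(Δφ/2) + cos φ₁ cos φ₂ sin²(Δλ/2) = 0.000028
c = 2·arcsin(√a) = 0.010657 rad = 0.6106°
d = R·c = 6378 × 0.010657 = 68.0 km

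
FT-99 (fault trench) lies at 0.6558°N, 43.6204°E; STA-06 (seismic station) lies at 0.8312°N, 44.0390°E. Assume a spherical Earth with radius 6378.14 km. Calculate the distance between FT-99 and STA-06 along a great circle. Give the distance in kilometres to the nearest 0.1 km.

50.5 km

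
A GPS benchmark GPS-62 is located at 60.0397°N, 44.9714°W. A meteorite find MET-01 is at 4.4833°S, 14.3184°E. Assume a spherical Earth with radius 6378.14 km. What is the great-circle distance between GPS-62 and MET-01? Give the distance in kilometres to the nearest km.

8822 km

Δφ = -64.5230°,  Δλ = 59.2898°
a = sin²(Δφ/2) + cos φ₁ cos φ₂ sin²(Δλ/2) = 0.406731
c = 2·arcsin(√a) = 1.383159 rad = 79.2492°
d = R·c = 6378.14 × 1.383159 = 8822.0 km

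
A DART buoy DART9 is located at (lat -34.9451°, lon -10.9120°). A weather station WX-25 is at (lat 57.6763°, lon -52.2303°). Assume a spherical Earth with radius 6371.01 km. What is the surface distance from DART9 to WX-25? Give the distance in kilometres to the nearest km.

10998 km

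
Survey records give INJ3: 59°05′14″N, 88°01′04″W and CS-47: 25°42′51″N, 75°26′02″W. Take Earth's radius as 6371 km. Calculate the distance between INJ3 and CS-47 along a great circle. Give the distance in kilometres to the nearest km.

3838 km

INJ3: φ = +59.08722°, λ = -88.01778°
CS-47: φ = +25.71417°, λ = -75.43389°
Δφ = -33.3731°,  Δλ = 12.5839°
a = sin²(Δφ/2) + cos φ₁ cos φ₂ sin²(Δλ/2) = 0.088006
c = 2·arcsin(√a) = 0.602383 rad = 34.5140°
d = R·c = 6371 × 0.602383 = 3837.8 km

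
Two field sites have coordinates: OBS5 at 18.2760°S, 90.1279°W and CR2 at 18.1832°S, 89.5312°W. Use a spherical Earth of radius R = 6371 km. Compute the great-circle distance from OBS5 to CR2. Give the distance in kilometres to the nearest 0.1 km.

Δφ = 0.0928°,  Δλ = 0.5967°
a = sin²(Δφ/2) + cos φ₁ cos φ₂ sin²(Δλ/2) = 0.000025
c = 2·arcsin(√a) = 0.010023 rad = 0.5743°
d = R·c = 6371 × 0.010023 = 63.9 km

63.9 km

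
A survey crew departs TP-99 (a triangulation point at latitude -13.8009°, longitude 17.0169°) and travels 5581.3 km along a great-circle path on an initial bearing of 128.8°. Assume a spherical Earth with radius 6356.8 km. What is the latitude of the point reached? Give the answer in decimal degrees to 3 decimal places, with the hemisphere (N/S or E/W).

38.359°S

δ = d/R = 5581.3/6356.8 = 0.878005 rad
φ₂ = arcsin(sin φ₁ cos δ + cos φ₁ sin δ cos θ)
   = arcsin(-0.23855·0.63869 + 0.97113·0.76947·-0.62660) = -38.35916°
λ₂ = λ₁ + atan2(sin θ sin δ cos φ₁, cos δ − sin φ₁ sin φ₂) = 66.90235°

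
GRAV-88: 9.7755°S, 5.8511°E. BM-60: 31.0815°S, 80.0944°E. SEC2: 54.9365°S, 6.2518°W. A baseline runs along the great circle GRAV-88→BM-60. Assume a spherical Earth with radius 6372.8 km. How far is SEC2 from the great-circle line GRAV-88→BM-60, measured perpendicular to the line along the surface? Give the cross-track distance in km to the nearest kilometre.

4745 km

δ₁₃ = central angle GRAV-88→SEC2 = 0.805802 rad  (haversine)
θ₁₃ = bearing GRAV-88→SEC2 = 189.612°,  θ₁₂ = bearing GRAV-88→BM-60 = 119.654°
dₓₜ = R·arcsin(sin δ₁₃ · sin(θ₁₃ − θ₁₂)) = 6372.8·arcsin(0.72139·sin(69.957°)) = 4745.362 km
|dₓₜ| = 4745.362 km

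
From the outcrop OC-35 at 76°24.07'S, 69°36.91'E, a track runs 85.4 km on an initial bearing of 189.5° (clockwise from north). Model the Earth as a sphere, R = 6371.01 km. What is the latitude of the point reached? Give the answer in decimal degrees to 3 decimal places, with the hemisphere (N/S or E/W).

OC-35: φ = -76.40117°, λ = +69.61517°
δ = d/R = 85.4/6371.01 = 0.013404 rad
φ₂ = arcsin(sin φ₁ cos δ + cos φ₁ sin δ cos θ)
   = arcsin(-0.97197·0.99991 + 0.23512·0.01340·-0.98629) = -77.15804°
λ₂ = λ₁ + atan2(sin θ sin δ cos φ₁, cos δ − sin φ₁ sin φ₂) = 69.04486°

77.158°S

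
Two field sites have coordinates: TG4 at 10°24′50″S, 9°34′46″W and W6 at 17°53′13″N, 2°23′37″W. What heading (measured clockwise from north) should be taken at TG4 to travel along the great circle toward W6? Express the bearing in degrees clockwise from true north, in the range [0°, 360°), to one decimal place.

TG4: φ = -10.41389°, λ = -9.57944°
W6: φ = +17.88694°, λ = -2.39361°
Δλ = 7.1858°
y = sin Δλ · cos φ₂ = 0.119042
x = cos φ₁ sin φ₂ − sin φ₁ cos φ₂ cos Δλ = 0.472750
θ = atan2(y, x) = 14.1336° → 14.1336° (mod 360°)

14.1°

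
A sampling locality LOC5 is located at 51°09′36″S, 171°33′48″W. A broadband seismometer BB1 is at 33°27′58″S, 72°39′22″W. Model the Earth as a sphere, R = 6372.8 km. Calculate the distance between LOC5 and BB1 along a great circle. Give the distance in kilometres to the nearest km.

7742 km

LOC5: φ = -51.16000°, λ = -171.56333°
BB1: φ = -33.46611°, λ = -72.65611°
Δφ = 17.6939°,  Δλ = 98.9072°
a = sin²(Δφ/2) + cos φ₁ cos φ₂ sin²(Δλ/2) = 0.325743
c = 2·arcsin(√a) = 1.214811 rad = 69.6035°
d = R·c = 6372.8 × 1.214811 = 7741.7 km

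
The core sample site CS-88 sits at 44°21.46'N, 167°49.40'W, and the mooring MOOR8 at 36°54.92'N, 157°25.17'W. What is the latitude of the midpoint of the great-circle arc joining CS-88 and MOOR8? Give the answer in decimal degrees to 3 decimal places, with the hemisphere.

CS-88: φ = +44.35767°, λ = -167.82333°
MOOR8: φ = +36.91533°, λ = -157.41950°
Bx = cos φ₂ cos Δλ = 0.786379,  By = cos φ₂ sin Δλ = 0.144382
φₘ = atan2(sin φ₁ + sin φ₂, √((cos φ₁ + Bx)² + By²)) = 40.75304°
λₘ = λ₁ + atan2(By, cos φ₁ + Bx) = -162.33027°

40.753°N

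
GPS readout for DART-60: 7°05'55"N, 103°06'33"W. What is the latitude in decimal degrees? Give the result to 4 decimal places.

7° + 5′/60 + 55″/3600 = 7 + 0.08333 + 0.01528 = 7.0986°

7.0986°N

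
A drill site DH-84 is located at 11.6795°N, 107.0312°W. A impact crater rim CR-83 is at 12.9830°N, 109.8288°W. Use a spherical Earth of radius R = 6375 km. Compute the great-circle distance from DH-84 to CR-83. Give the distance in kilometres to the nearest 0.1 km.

Δφ = 1.3035°,  Δλ = -2.7976°
a = sin²(Δφ/2) + cos φ₁ cos φ₂ sin²(Δλ/2) = 0.000698
c = 2·arcsin(√a) = 0.052847 rad = 3.0279°
d = R·c = 6375 × 0.052847 = 336.9 km

336.9 km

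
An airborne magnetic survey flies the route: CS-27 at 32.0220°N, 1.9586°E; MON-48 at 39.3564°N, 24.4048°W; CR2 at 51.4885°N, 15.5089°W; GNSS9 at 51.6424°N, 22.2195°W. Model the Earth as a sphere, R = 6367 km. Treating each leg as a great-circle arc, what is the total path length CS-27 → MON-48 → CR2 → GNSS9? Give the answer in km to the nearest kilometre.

4482 km

CS-27→MON-48: c = 0.393335 rad, d = 2504.36 km
MON-48→CR2: c = 0.237734 rad, d = 1513.65 km
CR2→GNSS9: c = 0.072829 rad, d = 463.70 km
Total = 2504.36 + 1513.65 + 463.70 = 4481.72 km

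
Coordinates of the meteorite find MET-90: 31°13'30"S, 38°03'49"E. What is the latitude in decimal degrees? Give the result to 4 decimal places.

31° + 13′/60 + 30″/3600 = 31 + 0.21667 + 0.00833 = 31.2250°

31.2250°S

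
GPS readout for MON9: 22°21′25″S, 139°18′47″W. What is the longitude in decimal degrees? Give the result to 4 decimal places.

139.3131°W

139° + 18′/60 + 47″/3600 = 139 + 0.30000 + 0.01306 = 139.3131°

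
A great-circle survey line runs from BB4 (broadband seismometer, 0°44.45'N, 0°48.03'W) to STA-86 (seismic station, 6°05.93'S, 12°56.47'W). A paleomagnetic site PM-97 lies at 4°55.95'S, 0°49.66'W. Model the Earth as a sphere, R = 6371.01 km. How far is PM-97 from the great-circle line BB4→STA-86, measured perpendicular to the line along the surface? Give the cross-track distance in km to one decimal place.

546.8 km

BB4: φ = +0.74083°, λ = -0.80050°
STA-86: φ = -6.09883°, λ = -12.94117°
PM-97: φ = -4.93250°, λ = -0.82767°
δ₁₃ = central angle BB4→PM-97 = 0.099019 rad  (haversine)
θ₁₃ = bearing BB4→PM-97 = 180.274°,  θ₁₂ = bearing BB4→STA-86 = 240.399°
dₓₜ = R·arcsin(sin δ₁₃ · sin(θ₁₃ − θ₁₂)) = 6371.01·arcsin(0.09886·sin(-60.125°)) = -546.800 km
|dₓₜ| = 546.800 km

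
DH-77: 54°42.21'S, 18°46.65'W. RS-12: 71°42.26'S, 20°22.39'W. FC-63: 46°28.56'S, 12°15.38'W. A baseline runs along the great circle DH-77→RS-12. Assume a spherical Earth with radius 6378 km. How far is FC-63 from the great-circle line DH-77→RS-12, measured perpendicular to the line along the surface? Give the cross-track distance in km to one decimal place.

472.5 km

DH-77: φ = -54.70350°, λ = -18.77750°
RS-12: φ = -71.70433°, λ = -20.37317°
FC-63: φ = -46.47600°, λ = -12.25633°
δ₁₃ = central angle DH-77→FC-63 = 0.160590 rad  (haversine)
θ₁₃ = bearing DH-77→FC-63 = 29.283°,  θ₁₂ = bearing DH-77→RS-12 = 181.712°
dₓₜ = R·arcsin(sin δ₁₃ · sin(θ₁₃ − θ₁₂)) = 6378·arcsin(0.15990·sin(-152.429°)) = -472.467 km
|dₓₜ| = 472.467 km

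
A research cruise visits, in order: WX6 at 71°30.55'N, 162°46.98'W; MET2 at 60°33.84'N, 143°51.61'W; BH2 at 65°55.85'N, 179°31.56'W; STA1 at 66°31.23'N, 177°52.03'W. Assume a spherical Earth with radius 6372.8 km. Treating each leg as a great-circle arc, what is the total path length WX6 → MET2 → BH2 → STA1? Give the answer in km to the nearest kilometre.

WX6: φ = +71.50917°, λ = -162.78300°
MET2: φ = +60.56400°, λ = -143.86017°
BH2: φ = +65.93083°, λ = -179.52600°
STA1: φ = +66.52050°, λ = -177.86717°
WX6→MET2: c = 0.231228 rad, d = 1473.57 km
MET2→BH2: c = 0.290777 rad, d = 1853.07 km
BH2→STA1: c = 0.015560 rad, d = 99.16 km
Total = 1473.57 + 1853.07 + 99.16 = 3425.79 km

3426 km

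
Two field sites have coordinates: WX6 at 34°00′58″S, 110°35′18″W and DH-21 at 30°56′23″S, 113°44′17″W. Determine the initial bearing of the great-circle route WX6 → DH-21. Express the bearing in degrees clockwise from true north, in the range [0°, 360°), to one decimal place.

WX6: φ = -34.01611°, λ = -110.58833°
DH-21: φ = -30.93972°, λ = -113.73806°
Δλ = -3.1497°
y = sin Δλ · cos φ₂ = -0.047127
x = cos φ₁ sin φ₂ − sin φ₁ cos φ₂ cos Δλ = 0.052942
θ = atan2(y, x) = -41.6741° → 318.3259° (mod 360°)

318.3°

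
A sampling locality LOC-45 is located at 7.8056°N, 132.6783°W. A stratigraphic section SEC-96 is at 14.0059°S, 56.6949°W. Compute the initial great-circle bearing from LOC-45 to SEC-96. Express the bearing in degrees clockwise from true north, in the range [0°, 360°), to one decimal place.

106.1°

Δλ = 75.9834°
y = sin Δλ · cos φ₂ = 0.941382
x = cos φ₁ sin φ₂ − sin φ₁ cos φ₂ cos Δλ = -0.271696
θ = atan2(y, x) = 106.0989° → 106.0989° (mod 360°)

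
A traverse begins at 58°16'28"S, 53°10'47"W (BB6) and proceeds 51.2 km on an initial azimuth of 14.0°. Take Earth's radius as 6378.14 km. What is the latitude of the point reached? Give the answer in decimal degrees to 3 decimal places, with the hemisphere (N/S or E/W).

BB6: φ = -58.27444°, λ = -53.17972°
δ = d/R = 51.2/6378.14 = 0.008027 rad
φ₂ = arcsin(sin φ₁ cos δ + cos φ₁ sin δ cos θ)
   = arcsin(-0.85058·0.99997 + 0.52585·0.00803·0.97030) = -57.82800°
λ₂ = λ₁ + atan2(sin θ sin δ cos φ₁, cos δ − sin φ₁ sin φ₂) = -52.97075°

57.828°S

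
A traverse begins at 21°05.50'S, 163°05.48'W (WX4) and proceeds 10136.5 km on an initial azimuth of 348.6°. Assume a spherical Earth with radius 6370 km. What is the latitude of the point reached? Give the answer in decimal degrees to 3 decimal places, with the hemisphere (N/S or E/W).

67.188°N

WX4: φ = -21.09167°, λ = -163.09133°
δ = d/R = 10136.5/6370 = 1.591287 rad
φ₂ = arcsin(sin φ₁ cos δ + cos φ₁ sin δ cos θ)
   = arcsin(-0.35986·-0.02049 + 0.93301·0.99979·0.98027) = 67.18773°
λ₂ = λ₁ + atan2(sin θ sin δ cos φ₁, cos δ − sin φ₁ sin φ₂) = 166.26507°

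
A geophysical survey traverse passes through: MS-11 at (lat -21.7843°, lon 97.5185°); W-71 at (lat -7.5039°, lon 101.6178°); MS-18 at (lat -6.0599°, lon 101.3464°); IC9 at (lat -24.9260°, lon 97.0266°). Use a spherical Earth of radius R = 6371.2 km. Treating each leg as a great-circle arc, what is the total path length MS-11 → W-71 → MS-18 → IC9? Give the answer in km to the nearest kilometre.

MS-11→W-71: c = 0.258616 rad, d = 1647.69 km
W-71→MS-18: c = 0.025638 rad, d = 163.34 km
MS-18→IC9: c = 0.337108 rad, d = 2147.79 km
Total = 1647.69 + 163.34 + 2147.79 = 3958.82 km

3959 km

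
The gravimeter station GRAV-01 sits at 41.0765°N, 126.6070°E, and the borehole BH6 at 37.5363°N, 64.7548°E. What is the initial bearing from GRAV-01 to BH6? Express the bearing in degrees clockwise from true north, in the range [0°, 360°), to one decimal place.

Δλ = -61.8522°
y = sin Δλ · cos φ₂ = -0.699186
x = cos φ₁ sin φ₂ − sin φ₁ cos φ₂ cos Δλ = 0.213488
θ = atan2(y, x) = -73.0206° → 286.9794° (mod 360°)

287.0°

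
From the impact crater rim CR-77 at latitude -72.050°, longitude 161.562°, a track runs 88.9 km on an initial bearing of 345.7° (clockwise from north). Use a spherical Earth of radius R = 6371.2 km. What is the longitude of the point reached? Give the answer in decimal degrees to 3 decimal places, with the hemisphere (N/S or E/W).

160.947°E

δ = d/R = 88.9/6371.2 = 0.013953 rad
φ₂ = arcsin(sin φ₁ cos δ + cos φ₁ sin δ cos θ)
   = arcsin(-0.95133·0.99990 + 0.30819·0.01395·0.96902) = -71.27429°
λ₂ = λ₁ + atan2(sin θ sin δ cos φ₁, cos δ − sin φ₁ sin φ₂) = 160.94691°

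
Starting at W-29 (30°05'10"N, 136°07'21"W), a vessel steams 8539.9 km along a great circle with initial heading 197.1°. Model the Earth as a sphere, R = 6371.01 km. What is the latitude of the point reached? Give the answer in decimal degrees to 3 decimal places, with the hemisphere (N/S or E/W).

43.686°S

W-29: φ = +30.08611°, λ = -136.12250°
δ = d/R = 8539.9/6371.01 = 1.340431 rad
φ₂ = arcsin(sin φ₁ cos δ + cos φ₁ sin δ cos θ)
   = arcsin(0.50130·0.22833 + 0.86527·0.97358·-0.95579) = -43.68641°
λ₂ = λ₁ + atan2(sin θ sin δ cos φ₁, cos δ − sin φ₁ sin φ₂) = -159.44333°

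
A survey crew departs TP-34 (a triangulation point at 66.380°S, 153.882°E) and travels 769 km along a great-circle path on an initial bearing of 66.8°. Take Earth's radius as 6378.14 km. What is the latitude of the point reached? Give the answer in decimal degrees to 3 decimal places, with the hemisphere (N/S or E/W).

δ = d/R = 769/6378.14 = 0.120568 rad
φ₂ = arcsin(sin φ₁ cos δ + cos φ₁ sin δ cos θ)
   = arcsin(-0.91622·0.99274 + 0.40067·0.12028·0.39394) = -62.94712°
λ₂ = λ₁ + atan2(sin θ sin δ cos φ₁, cos δ − sin φ₁ sin φ₂) = 167.94965°

62.947°S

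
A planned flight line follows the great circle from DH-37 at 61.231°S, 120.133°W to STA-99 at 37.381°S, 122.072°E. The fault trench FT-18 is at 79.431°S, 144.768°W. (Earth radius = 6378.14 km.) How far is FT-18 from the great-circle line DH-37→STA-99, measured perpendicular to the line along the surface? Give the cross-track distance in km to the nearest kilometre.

1254 km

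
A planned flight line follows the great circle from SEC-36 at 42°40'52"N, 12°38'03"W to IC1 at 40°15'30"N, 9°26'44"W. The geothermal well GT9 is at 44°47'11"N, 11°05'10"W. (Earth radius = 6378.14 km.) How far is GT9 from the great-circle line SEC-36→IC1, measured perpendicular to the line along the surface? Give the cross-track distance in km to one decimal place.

253.9 km

SEC-36: φ = +42.68111°, λ = -12.63417°
IC1: φ = +40.25833°, λ = -9.44556°
GT9: φ = +44.78639°, λ = -11.08611°
δ₁₃ = central angle SEC-36→GT9 = 0.041606 rad  (haversine)
θ₁₃ = bearing SEC-36→GT9 = 27.450°,  θ₁₂ = bearing SEC-36→IC1 = 134.334°
dₓₜ = R·arcsin(sin δ₁₃ · sin(θ₁₃ − θ₁₂)) = 6378.14·arcsin(0.04159·sin(-106.884°)) = -253.926 km
|dₓₜ| = 253.926 km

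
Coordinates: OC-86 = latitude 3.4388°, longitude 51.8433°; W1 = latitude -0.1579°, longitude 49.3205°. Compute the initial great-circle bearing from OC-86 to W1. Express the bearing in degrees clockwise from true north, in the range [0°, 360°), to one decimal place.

Δλ = -2.5228°
y = sin Δλ · cos φ₂ = -0.044017
x = cos φ₁ sin φ₂ − sin φ₁ cos φ₂ cos Δλ = -0.062675
θ = atan2(y, x) = -144.9195° → 215.0805° (mod 360°)

215.1°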